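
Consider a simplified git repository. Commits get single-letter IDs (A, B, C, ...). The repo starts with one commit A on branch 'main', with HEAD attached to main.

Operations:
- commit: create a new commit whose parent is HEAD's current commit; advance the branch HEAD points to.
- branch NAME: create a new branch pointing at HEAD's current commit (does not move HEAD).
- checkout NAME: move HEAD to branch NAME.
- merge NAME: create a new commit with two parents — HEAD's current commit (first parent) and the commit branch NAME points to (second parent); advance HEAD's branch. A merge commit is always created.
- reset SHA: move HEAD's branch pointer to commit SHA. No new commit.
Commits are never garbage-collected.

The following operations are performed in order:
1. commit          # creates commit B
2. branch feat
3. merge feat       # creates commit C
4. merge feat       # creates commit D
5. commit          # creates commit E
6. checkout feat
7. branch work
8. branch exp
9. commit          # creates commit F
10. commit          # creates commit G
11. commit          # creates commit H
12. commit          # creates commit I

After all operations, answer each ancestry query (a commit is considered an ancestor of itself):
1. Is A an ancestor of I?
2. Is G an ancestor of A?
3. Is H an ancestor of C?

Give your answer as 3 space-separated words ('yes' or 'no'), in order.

After op 1 (commit): HEAD=main@B [main=B]
After op 2 (branch): HEAD=main@B [feat=B main=B]
After op 3 (merge): HEAD=main@C [feat=B main=C]
After op 4 (merge): HEAD=main@D [feat=B main=D]
After op 5 (commit): HEAD=main@E [feat=B main=E]
After op 6 (checkout): HEAD=feat@B [feat=B main=E]
After op 7 (branch): HEAD=feat@B [feat=B main=E work=B]
After op 8 (branch): HEAD=feat@B [exp=B feat=B main=E work=B]
After op 9 (commit): HEAD=feat@F [exp=B feat=F main=E work=B]
After op 10 (commit): HEAD=feat@G [exp=B feat=G main=E work=B]
After op 11 (commit): HEAD=feat@H [exp=B feat=H main=E work=B]
After op 12 (commit): HEAD=feat@I [exp=B feat=I main=E work=B]
ancestors(I) = {A,B,F,G,H,I}; A in? yes
ancestors(A) = {A}; G in? no
ancestors(C) = {A,B,C}; H in? no

Answer: yes no no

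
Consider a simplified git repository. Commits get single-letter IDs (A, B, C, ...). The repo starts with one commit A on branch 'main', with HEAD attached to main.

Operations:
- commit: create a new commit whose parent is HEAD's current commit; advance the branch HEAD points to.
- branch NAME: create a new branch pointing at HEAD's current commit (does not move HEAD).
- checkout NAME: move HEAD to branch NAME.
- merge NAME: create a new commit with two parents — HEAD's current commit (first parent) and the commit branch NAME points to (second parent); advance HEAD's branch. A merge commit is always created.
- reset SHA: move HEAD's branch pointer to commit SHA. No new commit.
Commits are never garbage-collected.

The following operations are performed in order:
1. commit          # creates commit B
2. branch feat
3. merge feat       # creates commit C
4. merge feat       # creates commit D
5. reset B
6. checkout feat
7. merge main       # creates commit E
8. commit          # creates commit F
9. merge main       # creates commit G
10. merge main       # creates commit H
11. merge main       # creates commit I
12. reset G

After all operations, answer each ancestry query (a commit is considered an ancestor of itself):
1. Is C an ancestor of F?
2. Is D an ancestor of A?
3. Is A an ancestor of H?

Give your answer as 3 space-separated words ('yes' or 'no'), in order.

After op 1 (commit): HEAD=main@B [main=B]
After op 2 (branch): HEAD=main@B [feat=B main=B]
After op 3 (merge): HEAD=main@C [feat=B main=C]
After op 4 (merge): HEAD=main@D [feat=B main=D]
After op 5 (reset): HEAD=main@B [feat=B main=B]
After op 6 (checkout): HEAD=feat@B [feat=B main=B]
After op 7 (merge): HEAD=feat@E [feat=E main=B]
After op 8 (commit): HEAD=feat@F [feat=F main=B]
After op 9 (merge): HEAD=feat@G [feat=G main=B]
After op 10 (merge): HEAD=feat@H [feat=H main=B]
After op 11 (merge): HEAD=feat@I [feat=I main=B]
After op 12 (reset): HEAD=feat@G [feat=G main=B]
ancestors(F) = {A,B,E,F}; C in? no
ancestors(A) = {A}; D in? no
ancestors(H) = {A,B,E,F,G,H}; A in? yes

Answer: no no yes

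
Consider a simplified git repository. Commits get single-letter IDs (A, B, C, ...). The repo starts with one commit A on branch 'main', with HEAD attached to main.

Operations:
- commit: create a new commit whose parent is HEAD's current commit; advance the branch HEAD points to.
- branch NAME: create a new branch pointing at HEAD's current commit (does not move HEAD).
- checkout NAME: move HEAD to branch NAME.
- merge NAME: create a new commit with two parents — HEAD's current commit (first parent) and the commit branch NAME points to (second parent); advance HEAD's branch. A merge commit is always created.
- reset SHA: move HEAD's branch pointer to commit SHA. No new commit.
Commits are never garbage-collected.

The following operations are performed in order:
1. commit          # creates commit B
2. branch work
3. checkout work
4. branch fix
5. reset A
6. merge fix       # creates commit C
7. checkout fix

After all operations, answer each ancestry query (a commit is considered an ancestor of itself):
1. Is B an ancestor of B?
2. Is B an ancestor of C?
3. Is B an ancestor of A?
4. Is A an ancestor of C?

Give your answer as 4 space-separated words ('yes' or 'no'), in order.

Answer: yes yes no yes

Derivation:
After op 1 (commit): HEAD=main@B [main=B]
After op 2 (branch): HEAD=main@B [main=B work=B]
After op 3 (checkout): HEAD=work@B [main=B work=B]
After op 4 (branch): HEAD=work@B [fix=B main=B work=B]
After op 5 (reset): HEAD=work@A [fix=B main=B work=A]
After op 6 (merge): HEAD=work@C [fix=B main=B work=C]
After op 7 (checkout): HEAD=fix@B [fix=B main=B work=C]
ancestors(B) = {A,B}; B in? yes
ancestors(C) = {A,B,C}; B in? yes
ancestors(A) = {A}; B in? no
ancestors(C) = {A,B,C}; A in? yes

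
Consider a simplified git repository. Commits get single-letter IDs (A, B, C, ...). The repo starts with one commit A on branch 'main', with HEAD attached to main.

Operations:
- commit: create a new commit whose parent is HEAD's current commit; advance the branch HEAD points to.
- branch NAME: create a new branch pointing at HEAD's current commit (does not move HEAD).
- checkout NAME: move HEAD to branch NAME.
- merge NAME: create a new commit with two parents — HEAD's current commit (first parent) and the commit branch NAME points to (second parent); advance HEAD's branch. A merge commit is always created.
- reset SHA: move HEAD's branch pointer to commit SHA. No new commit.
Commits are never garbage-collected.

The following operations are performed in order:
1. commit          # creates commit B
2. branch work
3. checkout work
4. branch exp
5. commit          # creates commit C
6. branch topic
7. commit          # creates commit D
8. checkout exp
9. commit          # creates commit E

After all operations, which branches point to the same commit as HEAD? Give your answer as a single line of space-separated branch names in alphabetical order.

After op 1 (commit): HEAD=main@B [main=B]
After op 2 (branch): HEAD=main@B [main=B work=B]
After op 3 (checkout): HEAD=work@B [main=B work=B]
After op 4 (branch): HEAD=work@B [exp=B main=B work=B]
After op 5 (commit): HEAD=work@C [exp=B main=B work=C]
After op 6 (branch): HEAD=work@C [exp=B main=B topic=C work=C]
After op 7 (commit): HEAD=work@D [exp=B main=B topic=C work=D]
After op 8 (checkout): HEAD=exp@B [exp=B main=B topic=C work=D]
After op 9 (commit): HEAD=exp@E [exp=E main=B topic=C work=D]

Answer: exp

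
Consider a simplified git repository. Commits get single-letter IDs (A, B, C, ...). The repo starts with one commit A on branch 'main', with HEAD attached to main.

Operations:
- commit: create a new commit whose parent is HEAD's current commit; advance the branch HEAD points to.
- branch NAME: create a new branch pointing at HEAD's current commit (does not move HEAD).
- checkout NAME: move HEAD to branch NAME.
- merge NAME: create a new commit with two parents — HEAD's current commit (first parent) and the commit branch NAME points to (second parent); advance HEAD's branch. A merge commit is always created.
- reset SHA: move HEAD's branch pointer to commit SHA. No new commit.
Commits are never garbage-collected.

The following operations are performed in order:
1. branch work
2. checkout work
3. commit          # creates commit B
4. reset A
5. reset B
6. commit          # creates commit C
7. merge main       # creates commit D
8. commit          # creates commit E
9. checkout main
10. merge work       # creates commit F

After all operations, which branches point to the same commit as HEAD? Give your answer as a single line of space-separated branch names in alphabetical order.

After op 1 (branch): HEAD=main@A [main=A work=A]
After op 2 (checkout): HEAD=work@A [main=A work=A]
After op 3 (commit): HEAD=work@B [main=A work=B]
After op 4 (reset): HEAD=work@A [main=A work=A]
After op 5 (reset): HEAD=work@B [main=A work=B]
After op 6 (commit): HEAD=work@C [main=A work=C]
After op 7 (merge): HEAD=work@D [main=A work=D]
After op 8 (commit): HEAD=work@E [main=A work=E]
After op 9 (checkout): HEAD=main@A [main=A work=E]
After op 10 (merge): HEAD=main@F [main=F work=E]

Answer: main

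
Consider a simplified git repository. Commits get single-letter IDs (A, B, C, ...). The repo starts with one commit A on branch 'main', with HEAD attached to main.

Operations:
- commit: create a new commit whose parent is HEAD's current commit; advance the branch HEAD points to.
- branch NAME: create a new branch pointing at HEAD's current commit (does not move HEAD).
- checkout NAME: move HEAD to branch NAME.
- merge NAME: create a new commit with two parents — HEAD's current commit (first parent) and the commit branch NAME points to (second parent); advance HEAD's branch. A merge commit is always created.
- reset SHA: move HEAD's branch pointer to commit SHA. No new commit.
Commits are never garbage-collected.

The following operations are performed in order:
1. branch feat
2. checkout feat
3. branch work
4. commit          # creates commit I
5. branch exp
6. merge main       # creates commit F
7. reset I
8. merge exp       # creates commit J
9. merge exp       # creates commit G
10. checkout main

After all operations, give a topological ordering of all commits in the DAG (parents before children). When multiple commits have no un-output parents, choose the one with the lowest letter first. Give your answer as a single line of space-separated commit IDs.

After op 1 (branch): HEAD=main@A [feat=A main=A]
After op 2 (checkout): HEAD=feat@A [feat=A main=A]
After op 3 (branch): HEAD=feat@A [feat=A main=A work=A]
After op 4 (commit): HEAD=feat@I [feat=I main=A work=A]
After op 5 (branch): HEAD=feat@I [exp=I feat=I main=A work=A]
After op 6 (merge): HEAD=feat@F [exp=I feat=F main=A work=A]
After op 7 (reset): HEAD=feat@I [exp=I feat=I main=A work=A]
After op 8 (merge): HEAD=feat@J [exp=I feat=J main=A work=A]
After op 9 (merge): HEAD=feat@G [exp=I feat=G main=A work=A]
After op 10 (checkout): HEAD=main@A [exp=I feat=G main=A work=A]
commit A: parents=[]
commit F: parents=['I', 'A']
commit G: parents=['J', 'I']
commit I: parents=['A']
commit J: parents=['I', 'I']

Answer: A I F J G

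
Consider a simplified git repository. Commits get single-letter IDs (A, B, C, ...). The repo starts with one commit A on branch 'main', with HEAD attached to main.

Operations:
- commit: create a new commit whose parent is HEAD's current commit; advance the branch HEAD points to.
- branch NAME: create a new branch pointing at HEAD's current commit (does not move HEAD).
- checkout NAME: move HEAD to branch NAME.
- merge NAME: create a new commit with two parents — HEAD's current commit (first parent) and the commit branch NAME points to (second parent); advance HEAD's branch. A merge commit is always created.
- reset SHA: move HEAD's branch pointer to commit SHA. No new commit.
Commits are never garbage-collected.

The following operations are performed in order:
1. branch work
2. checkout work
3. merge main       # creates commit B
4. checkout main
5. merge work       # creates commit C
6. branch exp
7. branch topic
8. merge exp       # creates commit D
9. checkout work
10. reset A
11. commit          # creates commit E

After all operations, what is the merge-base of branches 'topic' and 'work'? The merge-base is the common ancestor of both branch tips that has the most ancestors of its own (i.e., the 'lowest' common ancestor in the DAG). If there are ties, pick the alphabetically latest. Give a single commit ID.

After op 1 (branch): HEAD=main@A [main=A work=A]
After op 2 (checkout): HEAD=work@A [main=A work=A]
After op 3 (merge): HEAD=work@B [main=A work=B]
After op 4 (checkout): HEAD=main@A [main=A work=B]
After op 5 (merge): HEAD=main@C [main=C work=B]
After op 6 (branch): HEAD=main@C [exp=C main=C work=B]
After op 7 (branch): HEAD=main@C [exp=C main=C topic=C work=B]
After op 8 (merge): HEAD=main@D [exp=C main=D topic=C work=B]
After op 9 (checkout): HEAD=work@B [exp=C main=D topic=C work=B]
After op 10 (reset): HEAD=work@A [exp=C main=D topic=C work=A]
After op 11 (commit): HEAD=work@E [exp=C main=D topic=C work=E]
ancestors(topic=C): ['A', 'B', 'C']
ancestors(work=E): ['A', 'E']
common: ['A']

Answer: A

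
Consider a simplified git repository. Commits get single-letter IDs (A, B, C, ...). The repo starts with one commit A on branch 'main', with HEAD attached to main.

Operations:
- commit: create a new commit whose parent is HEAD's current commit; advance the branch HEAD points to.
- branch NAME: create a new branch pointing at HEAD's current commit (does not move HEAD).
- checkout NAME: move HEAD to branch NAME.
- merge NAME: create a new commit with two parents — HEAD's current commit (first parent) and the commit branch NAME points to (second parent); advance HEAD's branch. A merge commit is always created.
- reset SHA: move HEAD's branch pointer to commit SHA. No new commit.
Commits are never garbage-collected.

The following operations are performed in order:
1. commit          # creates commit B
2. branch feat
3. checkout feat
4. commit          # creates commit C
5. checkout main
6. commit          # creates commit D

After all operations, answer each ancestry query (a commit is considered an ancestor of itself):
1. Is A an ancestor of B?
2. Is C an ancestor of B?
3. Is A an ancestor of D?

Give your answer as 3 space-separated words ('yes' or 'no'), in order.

Answer: yes no yes

Derivation:
After op 1 (commit): HEAD=main@B [main=B]
After op 2 (branch): HEAD=main@B [feat=B main=B]
After op 3 (checkout): HEAD=feat@B [feat=B main=B]
After op 4 (commit): HEAD=feat@C [feat=C main=B]
After op 5 (checkout): HEAD=main@B [feat=C main=B]
After op 6 (commit): HEAD=main@D [feat=C main=D]
ancestors(B) = {A,B}; A in? yes
ancestors(B) = {A,B}; C in? no
ancestors(D) = {A,B,D}; A in? yes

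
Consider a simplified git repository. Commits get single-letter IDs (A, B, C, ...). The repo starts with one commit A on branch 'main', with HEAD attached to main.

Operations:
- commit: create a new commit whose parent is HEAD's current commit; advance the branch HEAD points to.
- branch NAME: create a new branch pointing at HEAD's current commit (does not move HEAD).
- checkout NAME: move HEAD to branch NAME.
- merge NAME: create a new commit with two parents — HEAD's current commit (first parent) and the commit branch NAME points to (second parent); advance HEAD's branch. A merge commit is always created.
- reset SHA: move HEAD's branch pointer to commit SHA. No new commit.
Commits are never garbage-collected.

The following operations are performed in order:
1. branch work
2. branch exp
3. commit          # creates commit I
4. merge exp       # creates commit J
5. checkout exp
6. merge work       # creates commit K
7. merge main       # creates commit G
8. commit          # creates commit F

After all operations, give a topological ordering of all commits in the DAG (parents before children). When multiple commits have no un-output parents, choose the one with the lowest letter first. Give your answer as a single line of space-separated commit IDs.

Answer: A I J K G F

Derivation:
After op 1 (branch): HEAD=main@A [main=A work=A]
After op 2 (branch): HEAD=main@A [exp=A main=A work=A]
After op 3 (commit): HEAD=main@I [exp=A main=I work=A]
After op 4 (merge): HEAD=main@J [exp=A main=J work=A]
After op 5 (checkout): HEAD=exp@A [exp=A main=J work=A]
After op 6 (merge): HEAD=exp@K [exp=K main=J work=A]
After op 7 (merge): HEAD=exp@G [exp=G main=J work=A]
After op 8 (commit): HEAD=exp@F [exp=F main=J work=A]
commit A: parents=[]
commit F: parents=['G']
commit G: parents=['K', 'J']
commit I: parents=['A']
commit J: parents=['I', 'A']
commit K: parents=['A', 'A']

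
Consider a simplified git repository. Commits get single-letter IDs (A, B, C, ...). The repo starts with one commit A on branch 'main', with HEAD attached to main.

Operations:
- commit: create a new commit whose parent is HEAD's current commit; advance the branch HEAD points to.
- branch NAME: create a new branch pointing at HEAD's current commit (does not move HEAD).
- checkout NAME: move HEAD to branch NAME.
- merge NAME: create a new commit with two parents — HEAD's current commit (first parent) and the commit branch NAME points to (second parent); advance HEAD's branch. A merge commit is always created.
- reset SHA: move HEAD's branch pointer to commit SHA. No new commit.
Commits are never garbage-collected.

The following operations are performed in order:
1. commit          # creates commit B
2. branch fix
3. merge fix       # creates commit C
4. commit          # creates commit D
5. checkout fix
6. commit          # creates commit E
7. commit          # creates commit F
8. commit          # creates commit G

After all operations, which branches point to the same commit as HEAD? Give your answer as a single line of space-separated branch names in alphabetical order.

Answer: fix

Derivation:
After op 1 (commit): HEAD=main@B [main=B]
After op 2 (branch): HEAD=main@B [fix=B main=B]
After op 3 (merge): HEAD=main@C [fix=B main=C]
After op 4 (commit): HEAD=main@D [fix=B main=D]
After op 5 (checkout): HEAD=fix@B [fix=B main=D]
After op 6 (commit): HEAD=fix@E [fix=E main=D]
After op 7 (commit): HEAD=fix@F [fix=F main=D]
After op 8 (commit): HEAD=fix@G [fix=G main=D]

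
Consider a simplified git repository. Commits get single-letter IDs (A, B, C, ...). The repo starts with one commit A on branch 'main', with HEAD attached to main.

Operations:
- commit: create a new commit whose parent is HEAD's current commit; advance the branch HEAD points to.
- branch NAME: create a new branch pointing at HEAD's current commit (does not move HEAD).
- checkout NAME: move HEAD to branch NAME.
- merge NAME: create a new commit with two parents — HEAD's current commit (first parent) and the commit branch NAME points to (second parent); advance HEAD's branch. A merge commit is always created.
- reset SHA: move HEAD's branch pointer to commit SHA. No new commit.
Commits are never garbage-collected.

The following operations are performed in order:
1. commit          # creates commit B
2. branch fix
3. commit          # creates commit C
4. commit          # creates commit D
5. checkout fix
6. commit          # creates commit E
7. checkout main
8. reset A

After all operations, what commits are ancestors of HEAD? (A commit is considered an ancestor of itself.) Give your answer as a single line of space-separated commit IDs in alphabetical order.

Answer: A

Derivation:
After op 1 (commit): HEAD=main@B [main=B]
After op 2 (branch): HEAD=main@B [fix=B main=B]
After op 3 (commit): HEAD=main@C [fix=B main=C]
After op 4 (commit): HEAD=main@D [fix=B main=D]
After op 5 (checkout): HEAD=fix@B [fix=B main=D]
After op 6 (commit): HEAD=fix@E [fix=E main=D]
After op 7 (checkout): HEAD=main@D [fix=E main=D]
After op 8 (reset): HEAD=main@A [fix=E main=A]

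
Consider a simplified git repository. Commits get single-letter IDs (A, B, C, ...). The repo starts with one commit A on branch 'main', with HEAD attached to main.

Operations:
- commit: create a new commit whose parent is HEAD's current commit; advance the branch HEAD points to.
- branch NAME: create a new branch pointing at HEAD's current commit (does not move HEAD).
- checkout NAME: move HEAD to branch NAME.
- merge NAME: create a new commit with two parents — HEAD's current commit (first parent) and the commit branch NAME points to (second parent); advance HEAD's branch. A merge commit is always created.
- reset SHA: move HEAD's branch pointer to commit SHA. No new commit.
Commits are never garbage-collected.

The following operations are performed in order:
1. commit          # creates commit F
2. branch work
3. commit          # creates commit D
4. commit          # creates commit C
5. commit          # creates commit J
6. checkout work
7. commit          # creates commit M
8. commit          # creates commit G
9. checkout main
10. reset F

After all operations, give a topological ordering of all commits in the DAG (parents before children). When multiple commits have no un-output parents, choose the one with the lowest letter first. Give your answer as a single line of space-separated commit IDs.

After op 1 (commit): HEAD=main@F [main=F]
After op 2 (branch): HEAD=main@F [main=F work=F]
After op 3 (commit): HEAD=main@D [main=D work=F]
After op 4 (commit): HEAD=main@C [main=C work=F]
After op 5 (commit): HEAD=main@J [main=J work=F]
After op 6 (checkout): HEAD=work@F [main=J work=F]
After op 7 (commit): HEAD=work@M [main=J work=M]
After op 8 (commit): HEAD=work@G [main=J work=G]
After op 9 (checkout): HEAD=main@J [main=J work=G]
After op 10 (reset): HEAD=main@F [main=F work=G]
commit A: parents=[]
commit C: parents=['D']
commit D: parents=['F']
commit F: parents=['A']
commit G: parents=['M']
commit J: parents=['C']
commit M: parents=['F']

Answer: A F D C J M G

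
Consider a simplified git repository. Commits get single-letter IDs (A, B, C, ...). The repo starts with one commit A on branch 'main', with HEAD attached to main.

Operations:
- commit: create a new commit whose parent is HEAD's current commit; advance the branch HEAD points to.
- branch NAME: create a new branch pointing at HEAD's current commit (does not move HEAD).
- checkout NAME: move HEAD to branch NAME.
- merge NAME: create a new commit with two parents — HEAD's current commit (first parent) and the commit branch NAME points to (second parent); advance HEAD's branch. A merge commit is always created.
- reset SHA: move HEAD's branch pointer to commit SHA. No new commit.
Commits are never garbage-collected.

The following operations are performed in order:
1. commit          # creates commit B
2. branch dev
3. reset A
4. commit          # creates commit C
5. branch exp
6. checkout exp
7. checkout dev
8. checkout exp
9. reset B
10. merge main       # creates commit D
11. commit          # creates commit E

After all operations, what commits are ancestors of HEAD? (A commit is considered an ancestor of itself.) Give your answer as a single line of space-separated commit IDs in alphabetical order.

Answer: A B C D E

Derivation:
After op 1 (commit): HEAD=main@B [main=B]
After op 2 (branch): HEAD=main@B [dev=B main=B]
After op 3 (reset): HEAD=main@A [dev=B main=A]
After op 4 (commit): HEAD=main@C [dev=B main=C]
After op 5 (branch): HEAD=main@C [dev=B exp=C main=C]
After op 6 (checkout): HEAD=exp@C [dev=B exp=C main=C]
After op 7 (checkout): HEAD=dev@B [dev=B exp=C main=C]
After op 8 (checkout): HEAD=exp@C [dev=B exp=C main=C]
After op 9 (reset): HEAD=exp@B [dev=B exp=B main=C]
After op 10 (merge): HEAD=exp@D [dev=B exp=D main=C]
After op 11 (commit): HEAD=exp@E [dev=B exp=E main=C]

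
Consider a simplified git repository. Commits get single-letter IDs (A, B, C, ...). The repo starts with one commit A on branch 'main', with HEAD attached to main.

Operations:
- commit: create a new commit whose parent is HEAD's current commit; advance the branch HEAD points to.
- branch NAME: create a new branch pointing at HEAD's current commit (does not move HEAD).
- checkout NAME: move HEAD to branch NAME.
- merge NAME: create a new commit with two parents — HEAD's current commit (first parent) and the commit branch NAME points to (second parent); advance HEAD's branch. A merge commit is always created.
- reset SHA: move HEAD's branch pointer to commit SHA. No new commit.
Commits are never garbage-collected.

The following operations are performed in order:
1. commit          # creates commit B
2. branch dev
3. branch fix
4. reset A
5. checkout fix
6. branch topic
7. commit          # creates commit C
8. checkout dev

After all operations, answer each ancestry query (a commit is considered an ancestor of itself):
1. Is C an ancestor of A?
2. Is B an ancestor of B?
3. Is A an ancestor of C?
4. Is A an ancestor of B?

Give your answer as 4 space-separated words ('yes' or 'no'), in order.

After op 1 (commit): HEAD=main@B [main=B]
After op 2 (branch): HEAD=main@B [dev=B main=B]
After op 3 (branch): HEAD=main@B [dev=B fix=B main=B]
After op 4 (reset): HEAD=main@A [dev=B fix=B main=A]
After op 5 (checkout): HEAD=fix@B [dev=B fix=B main=A]
After op 6 (branch): HEAD=fix@B [dev=B fix=B main=A topic=B]
After op 7 (commit): HEAD=fix@C [dev=B fix=C main=A topic=B]
After op 8 (checkout): HEAD=dev@B [dev=B fix=C main=A topic=B]
ancestors(A) = {A}; C in? no
ancestors(B) = {A,B}; B in? yes
ancestors(C) = {A,B,C}; A in? yes
ancestors(B) = {A,B}; A in? yes

Answer: no yes yes yes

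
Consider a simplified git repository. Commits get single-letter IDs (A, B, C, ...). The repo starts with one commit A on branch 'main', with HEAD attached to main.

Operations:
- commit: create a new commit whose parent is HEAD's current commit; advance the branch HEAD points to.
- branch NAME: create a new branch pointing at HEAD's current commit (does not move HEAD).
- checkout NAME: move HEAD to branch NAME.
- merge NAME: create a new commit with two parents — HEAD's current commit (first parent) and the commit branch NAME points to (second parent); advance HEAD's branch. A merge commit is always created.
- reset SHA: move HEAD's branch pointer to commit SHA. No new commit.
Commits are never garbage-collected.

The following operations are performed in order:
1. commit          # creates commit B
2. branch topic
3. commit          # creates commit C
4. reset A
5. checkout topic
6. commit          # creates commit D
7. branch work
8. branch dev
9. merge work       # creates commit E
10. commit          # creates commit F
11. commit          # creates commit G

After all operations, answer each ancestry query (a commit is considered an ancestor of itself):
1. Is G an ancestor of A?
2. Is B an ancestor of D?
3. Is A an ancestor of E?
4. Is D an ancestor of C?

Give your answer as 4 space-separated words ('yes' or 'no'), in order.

Answer: no yes yes no

Derivation:
After op 1 (commit): HEAD=main@B [main=B]
After op 2 (branch): HEAD=main@B [main=B topic=B]
After op 3 (commit): HEAD=main@C [main=C topic=B]
After op 4 (reset): HEAD=main@A [main=A topic=B]
After op 5 (checkout): HEAD=topic@B [main=A topic=B]
After op 6 (commit): HEAD=topic@D [main=A topic=D]
After op 7 (branch): HEAD=topic@D [main=A topic=D work=D]
After op 8 (branch): HEAD=topic@D [dev=D main=A topic=D work=D]
After op 9 (merge): HEAD=topic@E [dev=D main=A topic=E work=D]
After op 10 (commit): HEAD=topic@F [dev=D main=A topic=F work=D]
After op 11 (commit): HEAD=topic@G [dev=D main=A topic=G work=D]
ancestors(A) = {A}; G in? no
ancestors(D) = {A,B,D}; B in? yes
ancestors(E) = {A,B,D,E}; A in? yes
ancestors(C) = {A,B,C}; D in? no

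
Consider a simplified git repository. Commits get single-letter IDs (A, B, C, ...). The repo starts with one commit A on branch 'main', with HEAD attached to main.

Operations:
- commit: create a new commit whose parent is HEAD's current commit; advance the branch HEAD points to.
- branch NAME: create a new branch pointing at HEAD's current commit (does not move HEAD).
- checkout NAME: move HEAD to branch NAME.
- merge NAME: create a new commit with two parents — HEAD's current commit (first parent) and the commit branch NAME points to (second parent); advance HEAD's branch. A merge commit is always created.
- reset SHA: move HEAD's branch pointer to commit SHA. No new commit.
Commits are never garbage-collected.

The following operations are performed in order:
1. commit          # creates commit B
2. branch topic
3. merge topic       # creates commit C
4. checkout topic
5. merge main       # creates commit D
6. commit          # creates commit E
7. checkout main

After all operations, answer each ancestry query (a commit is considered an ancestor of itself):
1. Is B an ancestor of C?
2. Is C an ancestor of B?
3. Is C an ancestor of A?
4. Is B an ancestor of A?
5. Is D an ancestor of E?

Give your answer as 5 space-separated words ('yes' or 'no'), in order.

After op 1 (commit): HEAD=main@B [main=B]
After op 2 (branch): HEAD=main@B [main=B topic=B]
After op 3 (merge): HEAD=main@C [main=C topic=B]
After op 4 (checkout): HEAD=topic@B [main=C topic=B]
After op 5 (merge): HEAD=topic@D [main=C topic=D]
After op 6 (commit): HEAD=topic@E [main=C topic=E]
After op 7 (checkout): HEAD=main@C [main=C topic=E]
ancestors(C) = {A,B,C}; B in? yes
ancestors(B) = {A,B}; C in? no
ancestors(A) = {A}; C in? no
ancestors(A) = {A}; B in? no
ancestors(E) = {A,B,C,D,E}; D in? yes

Answer: yes no no no yes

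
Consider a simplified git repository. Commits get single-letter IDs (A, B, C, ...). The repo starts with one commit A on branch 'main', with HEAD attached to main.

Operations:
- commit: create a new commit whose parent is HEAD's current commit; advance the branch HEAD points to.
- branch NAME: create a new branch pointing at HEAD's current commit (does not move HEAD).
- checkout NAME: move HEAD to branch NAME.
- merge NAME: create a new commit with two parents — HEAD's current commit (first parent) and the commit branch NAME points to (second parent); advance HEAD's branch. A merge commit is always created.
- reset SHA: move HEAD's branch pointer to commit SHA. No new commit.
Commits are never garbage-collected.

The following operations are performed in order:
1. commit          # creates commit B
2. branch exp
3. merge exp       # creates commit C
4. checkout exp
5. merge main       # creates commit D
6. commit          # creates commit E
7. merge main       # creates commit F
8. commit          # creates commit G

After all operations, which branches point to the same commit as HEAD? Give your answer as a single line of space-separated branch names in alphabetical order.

After op 1 (commit): HEAD=main@B [main=B]
After op 2 (branch): HEAD=main@B [exp=B main=B]
After op 3 (merge): HEAD=main@C [exp=B main=C]
After op 4 (checkout): HEAD=exp@B [exp=B main=C]
After op 5 (merge): HEAD=exp@D [exp=D main=C]
After op 6 (commit): HEAD=exp@E [exp=E main=C]
After op 7 (merge): HEAD=exp@F [exp=F main=C]
After op 8 (commit): HEAD=exp@G [exp=G main=C]

Answer: exp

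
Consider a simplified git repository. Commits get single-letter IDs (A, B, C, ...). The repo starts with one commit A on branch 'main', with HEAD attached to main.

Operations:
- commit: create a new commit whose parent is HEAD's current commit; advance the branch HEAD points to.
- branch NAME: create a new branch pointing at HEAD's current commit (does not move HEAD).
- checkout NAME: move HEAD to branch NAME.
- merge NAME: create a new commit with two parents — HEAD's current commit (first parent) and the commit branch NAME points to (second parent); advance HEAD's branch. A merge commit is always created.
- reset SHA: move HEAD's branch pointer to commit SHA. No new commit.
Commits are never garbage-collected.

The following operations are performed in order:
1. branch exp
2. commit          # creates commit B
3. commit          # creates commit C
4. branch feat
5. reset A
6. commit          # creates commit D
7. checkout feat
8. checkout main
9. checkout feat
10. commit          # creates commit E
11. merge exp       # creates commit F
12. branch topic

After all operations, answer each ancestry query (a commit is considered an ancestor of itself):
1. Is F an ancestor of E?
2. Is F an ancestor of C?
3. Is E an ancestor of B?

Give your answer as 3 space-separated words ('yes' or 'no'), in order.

Answer: no no no

Derivation:
After op 1 (branch): HEAD=main@A [exp=A main=A]
After op 2 (commit): HEAD=main@B [exp=A main=B]
After op 3 (commit): HEAD=main@C [exp=A main=C]
After op 4 (branch): HEAD=main@C [exp=A feat=C main=C]
After op 5 (reset): HEAD=main@A [exp=A feat=C main=A]
After op 6 (commit): HEAD=main@D [exp=A feat=C main=D]
After op 7 (checkout): HEAD=feat@C [exp=A feat=C main=D]
After op 8 (checkout): HEAD=main@D [exp=A feat=C main=D]
After op 9 (checkout): HEAD=feat@C [exp=A feat=C main=D]
After op 10 (commit): HEAD=feat@E [exp=A feat=E main=D]
After op 11 (merge): HEAD=feat@F [exp=A feat=F main=D]
After op 12 (branch): HEAD=feat@F [exp=A feat=F main=D topic=F]
ancestors(E) = {A,B,C,E}; F in? no
ancestors(C) = {A,B,C}; F in? no
ancestors(B) = {A,B}; E in? no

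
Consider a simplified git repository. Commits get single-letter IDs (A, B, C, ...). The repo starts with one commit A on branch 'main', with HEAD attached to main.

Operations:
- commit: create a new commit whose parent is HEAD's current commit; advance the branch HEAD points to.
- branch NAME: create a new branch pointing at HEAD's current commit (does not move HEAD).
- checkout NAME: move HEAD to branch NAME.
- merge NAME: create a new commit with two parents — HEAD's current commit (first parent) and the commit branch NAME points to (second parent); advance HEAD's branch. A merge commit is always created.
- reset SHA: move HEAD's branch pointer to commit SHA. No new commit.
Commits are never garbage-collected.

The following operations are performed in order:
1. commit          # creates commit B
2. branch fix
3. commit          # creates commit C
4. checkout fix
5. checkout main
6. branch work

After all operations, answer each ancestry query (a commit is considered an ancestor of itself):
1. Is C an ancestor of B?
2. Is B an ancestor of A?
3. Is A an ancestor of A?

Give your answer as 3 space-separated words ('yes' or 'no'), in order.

Answer: no no yes

Derivation:
After op 1 (commit): HEAD=main@B [main=B]
After op 2 (branch): HEAD=main@B [fix=B main=B]
After op 3 (commit): HEAD=main@C [fix=B main=C]
After op 4 (checkout): HEAD=fix@B [fix=B main=C]
After op 5 (checkout): HEAD=main@C [fix=B main=C]
After op 6 (branch): HEAD=main@C [fix=B main=C work=C]
ancestors(B) = {A,B}; C in? no
ancestors(A) = {A}; B in? no
ancestors(A) = {A}; A in? yes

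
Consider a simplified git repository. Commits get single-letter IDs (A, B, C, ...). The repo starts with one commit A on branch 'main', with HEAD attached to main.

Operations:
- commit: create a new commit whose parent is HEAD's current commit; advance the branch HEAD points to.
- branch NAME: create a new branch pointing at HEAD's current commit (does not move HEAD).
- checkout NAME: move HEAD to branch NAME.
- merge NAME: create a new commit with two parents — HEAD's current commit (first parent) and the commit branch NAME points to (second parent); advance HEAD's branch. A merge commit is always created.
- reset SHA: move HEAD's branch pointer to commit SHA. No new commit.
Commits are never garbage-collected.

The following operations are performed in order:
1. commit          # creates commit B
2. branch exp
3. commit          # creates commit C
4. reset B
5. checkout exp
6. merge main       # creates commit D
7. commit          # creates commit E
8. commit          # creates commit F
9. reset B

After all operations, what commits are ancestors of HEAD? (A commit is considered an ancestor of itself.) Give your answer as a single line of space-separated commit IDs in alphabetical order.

After op 1 (commit): HEAD=main@B [main=B]
After op 2 (branch): HEAD=main@B [exp=B main=B]
After op 3 (commit): HEAD=main@C [exp=B main=C]
After op 4 (reset): HEAD=main@B [exp=B main=B]
After op 5 (checkout): HEAD=exp@B [exp=B main=B]
After op 6 (merge): HEAD=exp@D [exp=D main=B]
After op 7 (commit): HEAD=exp@E [exp=E main=B]
After op 8 (commit): HEAD=exp@F [exp=F main=B]
After op 9 (reset): HEAD=exp@B [exp=B main=B]

Answer: A B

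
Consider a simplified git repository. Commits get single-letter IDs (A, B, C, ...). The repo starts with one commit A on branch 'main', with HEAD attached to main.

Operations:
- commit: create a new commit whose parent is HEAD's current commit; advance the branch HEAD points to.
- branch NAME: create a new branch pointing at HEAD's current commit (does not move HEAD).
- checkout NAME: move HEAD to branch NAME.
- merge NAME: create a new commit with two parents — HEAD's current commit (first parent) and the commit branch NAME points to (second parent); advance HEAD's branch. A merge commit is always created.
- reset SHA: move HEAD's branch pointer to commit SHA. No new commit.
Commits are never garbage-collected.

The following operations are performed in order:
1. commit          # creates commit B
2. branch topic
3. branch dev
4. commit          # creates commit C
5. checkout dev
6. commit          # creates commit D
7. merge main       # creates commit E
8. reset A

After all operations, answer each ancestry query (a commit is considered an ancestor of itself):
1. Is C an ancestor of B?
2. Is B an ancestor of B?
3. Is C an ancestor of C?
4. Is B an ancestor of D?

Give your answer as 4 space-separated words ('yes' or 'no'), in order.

Answer: no yes yes yes

Derivation:
After op 1 (commit): HEAD=main@B [main=B]
After op 2 (branch): HEAD=main@B [main=B topic=B]
After op 3 (branch): HEAD=main@B [dev=B main=B topic=B]
After op 4 (commit): HEAD=main@C [dev=B main=C topic=B]
After op 5 (checkout): HEAD=dev@B [dev=B main=C topic=B]
After op 6 (commit): HEAD=dev@D [dev=D main=C topic=B]
After op 7 (merge): HEAD=dev@E [dev=E main=C topic=B]
After op 8 (reset): HEAD=dev@A [dev=A main=C topic=B]
ancestors(B) = {A,B}; C in? no
ancestors(B) = {A,B}; B in? yes
ancestors(C) = {A,B,C}; C in? yes
ancestors(D) = {A,B,D}; B in? yes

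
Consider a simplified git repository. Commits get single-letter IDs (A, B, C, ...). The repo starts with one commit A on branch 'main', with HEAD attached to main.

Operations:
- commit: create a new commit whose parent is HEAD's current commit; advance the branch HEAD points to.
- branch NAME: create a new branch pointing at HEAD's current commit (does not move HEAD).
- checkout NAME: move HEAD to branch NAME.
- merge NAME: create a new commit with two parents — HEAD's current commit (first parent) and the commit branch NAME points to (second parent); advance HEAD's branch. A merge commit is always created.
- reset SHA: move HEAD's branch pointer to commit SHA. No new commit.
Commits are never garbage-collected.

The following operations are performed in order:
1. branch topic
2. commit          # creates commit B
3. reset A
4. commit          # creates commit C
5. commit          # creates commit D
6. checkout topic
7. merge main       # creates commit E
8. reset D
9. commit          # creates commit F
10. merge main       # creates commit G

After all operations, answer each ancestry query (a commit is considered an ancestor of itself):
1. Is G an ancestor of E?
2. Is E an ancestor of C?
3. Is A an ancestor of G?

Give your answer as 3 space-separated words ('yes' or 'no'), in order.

Answer: no no yes

Derivation:
After op 1 (branch): HEAD=main@A [main=A topic=A]
After op 2 (commit): HEAD=main@B [main=B topic=A]
After op 3 (reset): HEAD=main@A [main=A topic=A]
After op 4 (commit): HEAD=main@C [main=C topic=A]
After op 5 (commit): HEAD=main@D [main=D topic=A]
After op 6 (checkout): HEAD=topic@A [main=D topic=A]
After op 7 (merge): HEAD=topic@E [main=D topic=E]
After op 8 (reset): HEAD=topic@D [main=D topic=D]
After op 9 (commit): HEAD=topic@F [main=D topic=F]
After op 10 (merge): HEAD=topic@G [main=D topic=G]
ancestors(E) = {A,C,D,E}; G in? no
ancestors(C) = {A,C}; E in? no
ancestors(G) = {A,C,D,F,G}; A in? yes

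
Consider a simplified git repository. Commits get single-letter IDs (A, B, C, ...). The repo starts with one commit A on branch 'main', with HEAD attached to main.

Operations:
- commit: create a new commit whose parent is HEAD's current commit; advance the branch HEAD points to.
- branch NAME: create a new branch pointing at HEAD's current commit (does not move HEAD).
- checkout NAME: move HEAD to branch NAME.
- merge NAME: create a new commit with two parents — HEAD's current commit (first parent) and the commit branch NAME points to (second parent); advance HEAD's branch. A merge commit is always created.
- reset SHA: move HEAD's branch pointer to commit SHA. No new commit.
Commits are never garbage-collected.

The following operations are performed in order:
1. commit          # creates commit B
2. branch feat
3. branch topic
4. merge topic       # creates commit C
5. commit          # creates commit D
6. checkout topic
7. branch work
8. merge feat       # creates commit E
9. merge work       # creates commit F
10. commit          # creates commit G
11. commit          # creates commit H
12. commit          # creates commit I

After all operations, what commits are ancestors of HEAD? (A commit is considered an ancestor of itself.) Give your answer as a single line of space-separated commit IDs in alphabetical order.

Answer: A B E F G H I

Derivation:
After op 1 (commit): HEAD=main@B [main=B]
After op 2 (branch): HEAD=main@B [feat=B main=B]
After op 3 (branch): HEAD=main@B [feat=B main=B topic=B]
After op 4 (merge): HEAD=main@C [feat=B main=C topic=B]
After op 5 (commit): HEAD=main@D [feat=B main=D topic=B]
After op 6 (checkout): HEAD=topic@B [feat=B main=D topic=B]
After op 7 (branch): HEAD=topic@B [feat=B main=D topic=B work=B]
After op 8 (merge): HEAD=topic@E [feat=B main=D topic=E work=B]
After op 9 (merge): HEAD=topic@F [feat=B main=D topic=F work=B]
After op 10 (commit): HEAD=topic@G [feat=B main=D topic=G work=B]
After op 11 (commit): HEAD=topic@H [feat=B main=D topic=H work=B]
After op 12 (commit): HEAD=topic@I [feat=B main=D topic=I work=B]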